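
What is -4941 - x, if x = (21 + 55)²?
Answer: -10717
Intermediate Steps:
x = 5776 (x = 76² = 5776)
-4941 - x = -4941 - 1*5776 = -4941 - 5776 = -10717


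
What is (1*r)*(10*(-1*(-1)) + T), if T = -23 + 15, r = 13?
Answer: 26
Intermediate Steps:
T = -8
(1*r)*(10*(-1*(-1)) + T) = (1*13)*(10*(-1*(-1)) - 8) = 13*(10*1 - 8) = 13*(10 - 8) = 13*2 = 26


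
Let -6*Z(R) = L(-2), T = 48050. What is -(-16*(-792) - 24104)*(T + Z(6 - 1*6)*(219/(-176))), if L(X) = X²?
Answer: 6042487917/11 ≈ 5.4932e+8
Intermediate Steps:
Z(R) = -⅔ (Z(R) = -⅙*(-2)² = -⅙*4 = -⅔)
-(-16*(-792) - 24104)*(T + Z(6 - 1*6)*(219/(-176))) = -(-16*(-792) - 24104)*(48050 - 146/(-176)) = -(12672 - 24104)*(48050 - 146*(-1)/176) = -(-11432)*(48050 - ⅔*(-219/176)) = -(-11432)*(48050 + 73/88) = -(-11432)*4228473/88 = -1*(-6042487917/11) = 6042487917/11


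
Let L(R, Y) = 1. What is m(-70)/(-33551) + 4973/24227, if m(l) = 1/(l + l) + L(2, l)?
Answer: 3336501381/16256801540 ≈ 0.20524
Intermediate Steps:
m(l) = 1 + 1/(2*l) (m(l) = 1/(l + l) + 1 = 1/(2*l) + 1 = 1 + 1/(2*l))
m(-70)/(-33551) + 4973/24227 = ((1/2 - 70)/(-70))/(-33551) + 4973/24227 = -1/70*(-139/2)*(-1/33551) + 4973*(1/24227) = (139/140)*(-1/33551) + 4973/24227 = -139/4697140 + 4973/24227 = 3336501381/16256801540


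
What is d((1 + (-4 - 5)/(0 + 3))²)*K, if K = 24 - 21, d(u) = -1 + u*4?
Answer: 45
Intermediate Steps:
d(u) = -1 + 4*u
K = 3
d((1 + (-4 - 5)/(0 + 3))²)*K = (-1 + 4*(1 + (-4 - 5)/(0 + 3))²)*3 = (-1 + 4*(1 - 9/3)²)*3 = (-1 + 4*(1 - 9*⅓)²)*3 = (-1 + 4*(1 - 3)²)*3 = (-1 + 4*(-2)²)*3 = (-1 + 4*4)*3 = (-1 + 16)*3 = 15*3 = 45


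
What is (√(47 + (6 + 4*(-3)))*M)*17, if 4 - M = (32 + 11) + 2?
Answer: -697*√41 ≈ -4463.0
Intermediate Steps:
M = -41 (M = 4 - ((32 + 11) + 2) = 4 - (43 + 2) = 4 - 1*45 = 4 - 45 = -41)
(√(47 + (6 + 4*(-3)))*M)*17 = (√(47 + (6 + 4*(-3)))*(-41))*17 = (√(47 + (6 - 12))*(-41))*17 = (√(47 - 6)*(-41))*17 = (√41*(-41))*17 = -41*√41*17 = -697*√41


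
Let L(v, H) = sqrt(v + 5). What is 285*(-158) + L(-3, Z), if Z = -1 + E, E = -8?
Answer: -45030 + sqrt(2) ≈ -45029.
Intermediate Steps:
Z = -9 (Z = -1 - 8 = -9)
L(v, H) = sqrt(5 + v)
285*(-158) + L(-3, Z) = 285*(-158) + sqrt(5 - 3) = -45030 + sqrt(2)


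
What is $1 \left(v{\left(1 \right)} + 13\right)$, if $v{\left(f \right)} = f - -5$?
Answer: $19$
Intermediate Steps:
$v{\left(f \right)} = 5 + f$ ($v{\left(f \right)} = f + 5 = 5 + f$)
$1 \left(v{\left(1 \right)} + 13\right) = 1 \left(\left(5 + 1\right) + 13\right) = 1 \left(6 + 13\right) = 1 \cdot 19 = 19$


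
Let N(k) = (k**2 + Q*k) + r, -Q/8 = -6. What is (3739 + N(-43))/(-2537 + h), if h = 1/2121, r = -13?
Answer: -7446831/5380976 ≈ -1.3839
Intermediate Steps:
Q = 48 (Q = -8*(-6) = 48)
N(k) = -13 + k**2 + 48*k (N(k) = (k**2 + 48*k) - 13 = -13 + k**2 + 48*k)
h = 1/2121 ≈ 0.00047148
(3739 + N(-43))/(-2537 + h) = (3739 + (-13 + (-43)**2 + 48*(-43)))/(-2537 + 1/2121) = (3739 + (-13 + 1849 - 2064))/(-5380976/2121) = (3739 - 228)*(-2121/5380976) = 3511*(-2121/5380976) = -7446831/5380976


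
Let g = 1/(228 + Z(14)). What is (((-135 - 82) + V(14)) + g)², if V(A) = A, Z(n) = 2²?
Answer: 2217939025/53824 ≈ 41207.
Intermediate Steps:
Z(n) = 4
g = 1/232 (g = 1/(228 + 4) = 1/232 ≈ 0.0043103)
(((-135 - 82) + V(14)) + g)² = (((-135 - 82) + 14) + 1/232)² = ((-217 + 14) + 1/232)² = (-203 + 1/232)² = (-47095/232)² = 2217939025/53824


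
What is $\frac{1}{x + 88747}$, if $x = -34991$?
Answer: $\frac{1}{53756} \approx 1.8603 \cdot 10^{-5}$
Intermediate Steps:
$\frac{1}{x + 88747} = \frac{1}{-34991 + 88747} = \frac{1}{53756}$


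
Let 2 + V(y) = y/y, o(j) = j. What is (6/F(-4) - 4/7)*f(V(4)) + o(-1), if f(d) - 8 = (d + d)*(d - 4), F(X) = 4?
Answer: 110/7 ≈ 15.714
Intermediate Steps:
V(y) = -1 (V(y) = -2 + y/y = -2 + 1 = -1)
f(d) = 8 + 2*d*(-4 + d) (f(d) = 8 + (d + d)*(d - 4) = 8 + (2*d)*(-4 + d) = 8 + 2*d*(-4 + d))
(6/F(-4) - 4/7)*f(V(4)) + o(-1) = (6/4 - 4/7)*(8 - 8*(-1) + 2*(-1)**2) - 1 = (6*(1/4) - 4*1/7)*(8 + 8 + 2*1) - 1 = (3/2 - 4/7)*(8 + 8 + 2) - 1 = (13/14)*18 - 1 = 117/7 - 1 = 110/7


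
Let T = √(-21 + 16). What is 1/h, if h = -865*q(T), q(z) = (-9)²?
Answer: -1/70065 ≈ -1.4272e-5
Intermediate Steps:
T = I*√5 (T = √(-5) = I*√5 ≈ 2.2361*I)
q(z) = 81
h = -70065 (h = -865*81 = -70065)
1/h = 1/(-70065) = -1/70065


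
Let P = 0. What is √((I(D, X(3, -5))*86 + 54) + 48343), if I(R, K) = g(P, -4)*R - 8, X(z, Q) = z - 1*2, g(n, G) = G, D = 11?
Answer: 5*√1757 ≈ 209.58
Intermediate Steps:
X(z, Q) = -2 + z (X(z, Q) = z - 2 = -2 + z)
I(R, K) = -8 - 4*R (I(R, K) = -4*R - 8 = -8 - 4*R)
√((I(D, X(3, -5))*86 + 54) + 48343) = √(((-8 - 4*11)*86 + 54) + 48343) = √(((-8 - 44)*86 + 54) + 48343) = √((-52*86 + 54) + 48343) = √((-4472 + 54) + 48343) = √(-4418 + 48343) = √43925 = 5*√1757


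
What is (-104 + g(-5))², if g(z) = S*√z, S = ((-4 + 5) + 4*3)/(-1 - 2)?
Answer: 96499/9 + 2704*I*√5/3 ≈ 10722.0 + 2015.4*I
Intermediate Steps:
S = -13/3 (S = (1 + 12)/(-3) = 13*(-⅓) = -13/3 ≈ -4.3333)
g(z) = -13*√z/3
(-104 + g(-5))² = (-104 - 13*I*√5/3)²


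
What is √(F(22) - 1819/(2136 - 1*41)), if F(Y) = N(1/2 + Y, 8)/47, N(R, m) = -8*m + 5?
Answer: I*√20588834570/98465 ≈ 1.4573*I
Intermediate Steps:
N(R, m) = 5 - 8*m
F(Y) = -59/47 (F(Y) = (5 - 8*8)/47 = (5 - 64)*(1/47) = -59*1/47 = -59/47)
√(F(22) - 1819/(2136 - 1*41)) = √(-59/47 - 1819/(2136 - 1*41)) = √(-59/47 - 1819/(2136 - 41)) = √(-59/47 - 1819/2095) = √(-209098/98465) = I*√20588834570/98465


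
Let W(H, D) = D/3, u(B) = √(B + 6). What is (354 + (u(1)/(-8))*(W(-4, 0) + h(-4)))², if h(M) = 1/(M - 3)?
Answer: (19824 + √7)²/3136 ≈ 1.2535e+5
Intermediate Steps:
u(B) = √(6 + B)
h(M) = 1/(-3 + M)
W(H, D) = D/3 (W(H, D) = D*(⅓) = D/3)
(354 + (u(1)/(-8))*(W(-4, 0) + h(-4)))² = (354 + (√(6 + 1)/(-8))*((⅓)*0 + 1/(-3 - 4)))² = (354 + (√7*(-⅛))*(0 + 1/(-7)))² = (354 + (-√7/8)*(0 - ⅐))² = (354 - √7/8*(-⅐))² = (354 + √7/56)²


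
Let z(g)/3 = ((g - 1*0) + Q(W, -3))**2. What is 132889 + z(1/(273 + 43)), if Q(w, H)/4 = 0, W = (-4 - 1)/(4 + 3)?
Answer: 13269763987/99856 ≈ 1.3289e+5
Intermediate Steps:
W = -5/7 ≈ -0.71429
Q(w, H) = 0 (Q(w, H) = 4*0 = 0)
z(g) = 3*g**2 (z(g) = 3*((g - 1*0) + 0)**2 = 3*((g + 0) + 0)**2 = 3*(g + 0)**2 = 3*g**2)
132889 + z(1/(273 + 43)) = 132889 + 3*(1/(273 + 43))**2 = 132889 + 3*(1/316)**2 = 132889 + 3*(1/99856) = 132889 + 3/99856 = 13269763987/99856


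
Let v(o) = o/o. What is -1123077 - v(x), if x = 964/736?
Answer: -1123078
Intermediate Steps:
x = 241/184 (x = 964*(1/736) = 241/184 ≈ 1.3098)
v(o) = 1
-1123077 - v(x) = -1123077 - 1*1 = -1123077 - 1 = -1123078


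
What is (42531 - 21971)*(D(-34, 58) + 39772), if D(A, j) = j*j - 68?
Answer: 885478080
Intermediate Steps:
D(A, j) = -68 + j² (D(A, j) = j² - 68 = -68 + j²)
(42531 - 21971)*(D(-34, 58) + 39772) = (42531 - 21971)*((-68 + 58²) + 39772) = 20560*((-68 + 3364) + 39772) = 20560*(3296 + 39772) = 20560*43068 = 885478080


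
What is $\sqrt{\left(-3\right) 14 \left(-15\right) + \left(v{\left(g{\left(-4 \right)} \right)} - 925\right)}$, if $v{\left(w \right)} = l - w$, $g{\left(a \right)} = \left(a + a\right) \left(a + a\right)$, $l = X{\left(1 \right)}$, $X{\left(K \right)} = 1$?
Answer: $i \sqrt{358} \approx 18.921 i$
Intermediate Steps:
$l = 1$
$g{\left(a \right)} = 4 a^{2}$ ($g{\left(a \right)} = 2 a 2 a = 4 a^{2}$)
$v{\left(w \right)} = 1 - w$
$\sqrt{\left(-3\right) 14 \left(-15\right) + \left(v{\left(g{\left(-4 \right)} \right)} - 925\right)} = \sqrt{\left(-3\right) 14 \left(-15\right) + \left(\left(1 - 4 \left(-4\right)^{2}\right) - 925\right)} = \sqrt{\left(-42\right) \left(-15\right) - \left(924 + 64\right)} = \sqrt{630 + \left(\left(1 - 64\right) - 925\right)} = \sqrt{630 - 988} = \sqrt{-358} = i \sqrt{358}$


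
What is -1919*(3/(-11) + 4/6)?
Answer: -24947/33 ≈ -755.97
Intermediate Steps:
-1919*(3/(-11) + 4/6) = -1919*(3*(-1/11) + 4*(⅙)) = -1919*(-3/11 + ⅔) = -1919*13/33 = -24947/33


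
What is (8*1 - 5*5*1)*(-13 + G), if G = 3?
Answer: 170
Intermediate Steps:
(8*1 - 5*5*1)*(-13 + G) = (8*1 - 5*5*1)*(-13 + 3) = (8 - 25*1)*(-10) = (8 - 25)*(-10) = -17*(-10) = 170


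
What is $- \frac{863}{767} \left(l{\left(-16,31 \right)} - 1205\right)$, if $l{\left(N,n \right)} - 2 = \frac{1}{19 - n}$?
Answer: $\frac{12459131}{9204} \approx 1353.7$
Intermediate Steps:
$l{\left(N,n \right)} = 2 + \frac{1}{19 - n}$
$- \frac{863}{767} \left(l{\left(-16,31 \right)} - 1205\right) = - \frac{863}{767} \left(\frac{-39 + 2 \cdot 31}{-19 + 31} - 1205\right) = \left(-863\right) \frac{1}{767} \left(\frac{-39 + 62}{12} - 1205\right) = - \frac{863 \left(\frac{1}{12} \cdot 23 - 1205\right)}{767} = - \frac{863 \left(\frac{23}{12} - 1205\right)}{767} = \left(- \frac{863}{767}\right) \left(- \frac{14437}{12}\right) = \frac{12459131}{9204}$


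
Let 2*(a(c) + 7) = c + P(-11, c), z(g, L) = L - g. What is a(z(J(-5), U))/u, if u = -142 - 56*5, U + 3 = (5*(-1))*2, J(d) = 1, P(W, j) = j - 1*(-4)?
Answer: 19/422 ≈ 0.045024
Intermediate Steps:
P(W, j) = 4 + j (P(W, j) = j + 4 = 4 + j)
U = -13 (U = -3 + (5*(-1))*2 = -3 - 5*2 = -3 - 10 = -13)
u = -422 (u = -142 - 280 = -422)
a(c) = -5 + c (a(c) = -7 + (c + (4 + c))/2 = -7 + (4 + 2*c)/2 = -7 + (2 + c) = -5 + c)
a(z(J(-5), U))/u = (-5 + (-13 - 1*1))/(-422) = (-5 + (-13 - 1))*(-1/422) = (-5 - 14)*(-1/422) = -19*(-1/422) = 19/422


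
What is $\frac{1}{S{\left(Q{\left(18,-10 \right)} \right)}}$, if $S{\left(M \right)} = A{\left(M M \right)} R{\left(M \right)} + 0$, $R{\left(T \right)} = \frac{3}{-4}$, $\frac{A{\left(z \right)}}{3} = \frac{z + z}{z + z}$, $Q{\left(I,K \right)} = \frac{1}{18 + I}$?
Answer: $- \frac{4}{9} \approx -0.44444$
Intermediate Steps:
$A{\left(z \right)} = 3$ ($A{\left(z \right)} = 3 \frac{z + z}{z + z} = 3 \frac{2 z}{2 z} = 3 \cdot 2 z \frac{1}{2 z} = 3 \cdot 1 = 3$)
$R{\left(T \right)} = - \frac{3}{4}$ ($R{\left(T \right)} = 3 \left(- \frac{1}{4}\right) = - \frac{3}{4}$)
$S{\left(M \right)} = - \frac{9}{4}$ ($S{\left(M \right)} = 3 \left(- \frac{3}{4}\right) + 0 = - \frac{9}{4} + 0 = - \frac{9}{4}$)
$\frac{1}{S{\left(Q{\left(18,-10 \right)} \right)}} = \frac{1}{- \frac{9}{4}} = - \frac{4}{9}$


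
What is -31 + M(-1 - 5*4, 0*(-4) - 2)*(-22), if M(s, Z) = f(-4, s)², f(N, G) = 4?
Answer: -383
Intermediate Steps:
M(s, Z) = 16 (M(s, Z) = 4² = 16)
-31 + M(-1 - 5*4, 0*(-4) - 2)*(-22) = -31 + 16*(-22) = -31 - 352 = -383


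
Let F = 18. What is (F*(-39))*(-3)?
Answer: 2106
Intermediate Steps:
(F*(-39))*(-3) = (18*(-39))*(-3) = -702*(-3) = 2106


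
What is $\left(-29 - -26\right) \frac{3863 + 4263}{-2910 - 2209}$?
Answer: $\frac{24378}{5119} \approx 4.7623$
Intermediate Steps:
$\left(-29 - -26\right) \frac{3863 + 4263}{-2910 - 2209} = \left(-29 + 26\right) \frac{8126}{-5119} = - 3 \cdot 8126 \left(- \frac{1}{5119}\right) = \left(-3\right) \left(- \frac{8126}{5119}\right) = \frac{24378}{5119}$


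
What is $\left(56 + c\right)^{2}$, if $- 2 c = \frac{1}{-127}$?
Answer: $\frac{202350625}{64516} \approx 3136.4$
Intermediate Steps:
$c = \frac{1}{254}$ ($c = - \frac{1}{2 \left(-127\right)} = \left(- \frac{1}{2}\right) \left(- \frac{1}{127}\right) = \frac{1}{254} \approx 0.003937$)
$\left(56 + c\right)^{2} = \left(56 + \frac{1}{254}\right)^{2} = \left(\frac{14225}{254}\right)^{2} = \frac{202350625}{64516}$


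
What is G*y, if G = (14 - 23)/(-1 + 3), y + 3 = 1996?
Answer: -17937/2 ≈ -8968.5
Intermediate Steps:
y = 1993 (y = -3 + 1996 = 1993)
G = -9/2 ≈ -4.5000
G*y = -9/2*1993 = -17937/2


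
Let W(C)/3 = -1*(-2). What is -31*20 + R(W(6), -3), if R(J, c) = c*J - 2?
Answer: -640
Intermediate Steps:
W(C) = 6 (W(C) = 3*(-1*(-2)) = 3*2 = 6)
R(J, c) = -2 + J*c (R(J, c) = J*c - 2 = -2 + J*c)
-31*20 + R(W(6), -3) = -31*20 + (-2 + 6*(-3)) = -620 + (-2 - 18) = -620 - 20 = -640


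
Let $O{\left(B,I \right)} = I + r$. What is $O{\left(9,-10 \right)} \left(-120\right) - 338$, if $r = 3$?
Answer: $502$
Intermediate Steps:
$O{\left(B,I \right)} = 3 + I$ ($O{\left(B,I \right)} = I + 3 = 3 + I$)
$O{\left(9,-10 \right)} \left(-120\right) - 338 = \left(3 - 10\right) \left(-120\right) - 338 = \left(-7\right) \left(-120\right) - 338 = 840 - 338 = 502$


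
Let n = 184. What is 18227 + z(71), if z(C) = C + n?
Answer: 18482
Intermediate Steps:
z(C) = 184 + C (z(C) = C + 184 = 184 + C)
18227 + z(71) = 18227 + (184 + 71) = 18227 + 255 = 18482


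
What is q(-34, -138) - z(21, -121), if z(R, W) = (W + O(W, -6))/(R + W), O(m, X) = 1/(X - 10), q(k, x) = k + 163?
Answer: 204463/1600 ≈ 127.79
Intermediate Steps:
q(k, x) = 163 + k
O(m, X) = 1/(-10 + X)
z(R, W) = (-1/16 + W)/(R + W) (z(R, W) = (W + 1/(-10 - 6))/(R + W) = (W + 1/(-16))/(R + W) = (W - 1/16)/(R + W) = (-1/16 + W)/(R + W))
q(-34, -138) - z(21, -121) = (163 - 34) - (-1/16 - 121)/(21 - 121) = 129 - (-1937)/((-100)*16) = 129 - (-1)*(-1937)/(100*16) = 129 - 1*1937/1600 = 129 - 1937/1600 = 204463/1600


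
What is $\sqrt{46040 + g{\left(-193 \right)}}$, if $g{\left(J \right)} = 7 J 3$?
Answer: $11 \sqrt{347} \approx 204.91$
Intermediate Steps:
$g{\left(J \right)} = 21 J$
$\sqrt{46040 + g{\left(-193 \right)}} = \sqrt{46040 + 21 \left(-193\right)} = \sqrt{46040 - 4053} = \sqrt{41987} = 11 \sqrt{347}$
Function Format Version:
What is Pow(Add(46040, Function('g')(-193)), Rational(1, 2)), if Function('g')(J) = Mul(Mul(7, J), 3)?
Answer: Mul(11, Pow(347, Rational(1, 2))) ≈ 204.91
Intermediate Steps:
Function('g')(J) = Mul(21, J)
Pow(Add(46040, Function('g')(-193)), Rational(1, 2)) = Pow(Add(46040, Mul(21, -193)), Rational(1, 2)) = Pow(Add(46040, -4053), Rational(1, 2)) = Pow(41987, Rational(1, 2)) = Mul(11, Pow(347, Rational(1, 2)))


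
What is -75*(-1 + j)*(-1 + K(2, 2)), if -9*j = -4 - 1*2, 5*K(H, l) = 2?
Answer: -15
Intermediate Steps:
K(H, l) = ⅖ (K(H, l) = (⅕)*2 = ⅖)
j = ⅔ (j = -(-4 - 1*2)/9 = -(-4 - 2)/9 = -⅑*(-6) = ⅔ ≈ 0.66667)
-75*(-1 + j)*(-1 + K(2, 2)) = -75*(-1 + ⅔)*(-1 + ⅖) = -(-25)*(-3)/5 = -75*⅕ = -15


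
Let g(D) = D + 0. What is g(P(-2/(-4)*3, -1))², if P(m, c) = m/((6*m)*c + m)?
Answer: 1/25 ≈ 0.040000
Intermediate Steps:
P(m, c) = m/(m + 6*c*m) (P(m, c) = m/(6*c*m + m) = m/(m + 6*c*m))
g(D) = D
g(P(-2/(-4)*3, -1))² = (1/(1 + 6*(-1)))² = (1/(1 - 6))² = (1/(-5))² = (-⅕)² = 1/25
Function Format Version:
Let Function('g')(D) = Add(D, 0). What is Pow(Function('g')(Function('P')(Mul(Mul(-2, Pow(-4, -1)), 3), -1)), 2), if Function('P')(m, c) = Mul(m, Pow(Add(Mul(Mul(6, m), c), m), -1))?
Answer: Rational(1, 25) ≈ 0.040000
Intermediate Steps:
Function('P')(m, c) = Mul(m, Pow(Add(m, Mul(6, c, m)), -1)) (Function('P')(m, c) = Mul(m, Pow(Add(Mul(6, c, m), m), -1)) = Mul(m, Pow(Add(m, Mul(6, c, m)), -1)))
Function('g')(D) = D
Pow(Function('g')(Function('P')(Mul(Mul(-2, Pow(-4, -1)), 3), -1)), 2) = Pow(Pow(Add(1, Mul(6, -1)), -1), 2) = Pow(Pow(Add(1, -6), -1), 2) = Pow(Pow(-5, -1), 2) = Pow(Rational(-1, 5), 2) = Rational(1, 25)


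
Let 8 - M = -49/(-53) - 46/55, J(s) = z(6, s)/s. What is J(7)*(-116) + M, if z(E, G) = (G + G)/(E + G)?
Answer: -376461/37895 ≈ -9.9343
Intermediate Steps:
z(E, G) = 2*G/(E + G) (z(E, G) = (2*G)/(E + G) = 2*G/(E + G))
J(s) = 2/(6 + s) (J(s) = (2*s/(6 + s))/s = 2/(6 + s))
M = 23063/2915 (M = 8 - (-49/(-53) - 46/55) = 8 - (-49*(-1/53) - 46*1/55) = 8 - (49/53 - 46/55) = 8 - 1*257/2915 = 8 - 257/2915 = 23063/2915 ≈ 7.9118)
J(7)*(-116) + M = (2/(6 + 7))*(-116) + 23063/2915 = (2/13)*(-116) + 23063/2915 = -232/13 + 23063/2915 = -376461/37895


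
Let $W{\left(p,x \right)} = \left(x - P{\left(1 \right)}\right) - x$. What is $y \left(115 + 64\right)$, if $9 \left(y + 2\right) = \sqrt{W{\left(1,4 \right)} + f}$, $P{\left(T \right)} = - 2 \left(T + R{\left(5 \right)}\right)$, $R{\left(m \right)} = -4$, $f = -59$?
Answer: $-358 + \frac{179 i \sqrt{65}}{9} \approx -358.0 + 160.35 i$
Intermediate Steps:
$P{\left(T \right)} = 8 - 2 T$ ($P{\left(T \right)} = - 2 \left(T - 4\right) = - 2 \left(-4 + T\right) = 8 - 2 T$)
$W{\left(p,x \right)} = -6$ ($W{\left(p,x \right)} = \left(x - \left(8 - 2\right)\right) - x = \left(x - 6\right) - x = \left(-6 + x\right) - x = -6$)
$y = -2 + \frac{i \sqrt{65}}{9}$ ($y = -2 + \frac{\sqrt{-6 - 59}}{9} = -2 + \frac{\sqrt{-65}}{9} = -2 + \frac{i \sqrt{65}}{9} \approx -2.0 + 0.89581 i$)
$y \left(115 + 64\right) = \left(-2 + \frac{i \sqrt{65}}{9}\right) \left(115 + 64\right) = \left(-2 + \frac{i \sqrt{65}}{9}\right) 179 = -358 + \frac{179 i \sqrt{65}}{9}$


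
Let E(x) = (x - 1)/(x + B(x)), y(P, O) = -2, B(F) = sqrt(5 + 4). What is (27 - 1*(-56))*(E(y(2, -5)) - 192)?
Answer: -16185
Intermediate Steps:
B(F) = 3 (B(F) = sqrt(9) = 3)
E(x) = (-1 + x)/(3 + x) (E(x) = (x - 1)/(x + 3) = (-1 + x)/(3 + x))
(27 - 1*(-56))*(E(y(2, -5)) - 192) = (27 - 1*(-56))*((-1 - 2)/(3 - 2) - 192) = (27 + 56)*(-3/1 - 192) = 83*(1*(-3) - 192) = 83*(-3 - 192) = 83*(-195) = -16185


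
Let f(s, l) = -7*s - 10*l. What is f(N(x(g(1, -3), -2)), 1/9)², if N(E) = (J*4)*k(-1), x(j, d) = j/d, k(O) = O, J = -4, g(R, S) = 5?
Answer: 1036324/81 ≈ 12794.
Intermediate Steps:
N(E) = 16 (N(E) = -4*4*(-1) = -16*(-1) = 16)
f(s, l) = -10*l - 7*s
f(N(x(g(1, -3), -2)), 1/9)² = (-10/9 - 7*16)² = (-10*⅑ - 112)² = (-10/9 - 112)² = (-1018/9)² = 1036324/81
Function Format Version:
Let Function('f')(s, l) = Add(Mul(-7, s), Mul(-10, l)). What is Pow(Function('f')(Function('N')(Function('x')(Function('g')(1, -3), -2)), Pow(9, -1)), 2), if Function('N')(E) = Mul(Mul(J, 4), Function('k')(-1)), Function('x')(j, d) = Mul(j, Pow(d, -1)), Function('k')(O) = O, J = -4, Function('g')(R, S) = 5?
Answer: Rational(1036324, 81) ≈ 12794.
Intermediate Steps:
Function('N')(E) = 16 (Function('N')(E) = Mul(Mul(-4, 4), -1) = Mul(-16, -1) = 16)
Function('f')(s, l) = Add(Mul(-10, l), Mul(-7, s))
Pow(Function('f')(Function('N')(Function('x')(Function('g')(1, -3), -2)), Pow(9, -1)), 2) = Pow(Add(Mul(-10, Pow(9, -1)), Mul(-7, 16)), 2) = Pow(Add(Mul(-10, Rational(1, 9)), -112), 2) = Pow(Add(Rational(-10, 9), -112), 2) = Pow(Rational(-1018, 9), 2) = Rational(1036324, 81)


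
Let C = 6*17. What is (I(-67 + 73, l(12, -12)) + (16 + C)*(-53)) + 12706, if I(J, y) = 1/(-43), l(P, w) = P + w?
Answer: 277435/43 ≈ 6452.0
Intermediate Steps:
C = 102
I(J, y) = -1/43
(I(-67 + 73, l(12, -12)) + (16 + C)*(-53)) + 12706 = (-1/43 + (16 + 102)*(-53)) + 12706 = (-1/43 + 118*(-53)) + 12706 = (-1/43 - 6254) + 12706 = -268923/43 + 12706 = 277435/43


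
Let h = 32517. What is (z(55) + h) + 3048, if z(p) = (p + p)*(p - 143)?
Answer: 25885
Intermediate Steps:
z(p) = 2*p*(-143 + p) (z(p) = (2*p)*(-143 + p) = 2*p*(-143 + p))
(z(55) + h) + 3048 = (2*55*(-143 + 55) + 32517) + 3048 = (2*55*(-88) + 32517) + 3048 = (-9680 + 32517) + 3048 = 22837 + 3048 = 25885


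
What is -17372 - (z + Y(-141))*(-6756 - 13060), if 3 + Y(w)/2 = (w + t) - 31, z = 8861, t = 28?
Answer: 169746300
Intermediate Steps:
Y(w) = -12 + 2*w (Y(w) = -6 + 2*((w + 28) - 31) = -6 + 2*((28 + w) - 31) = -6 + 2*(-3 + w) = -6 + (-6 + 2*w) = -12 + 2*w)
-17372 - (z + Y(-141))*(-6756 - 13060) = -17372 - (8861 + (-12 + 2*(-141)))*(-6756 - 13060) = -17372 - (8861 + (-12 - 282))*(-19816) = -17372 - (8861 - 294)*(-19816) = -17372 - 8567*(-19816) = -17372 - 1*(-169763672) = -17372 + 169763672 = 169746300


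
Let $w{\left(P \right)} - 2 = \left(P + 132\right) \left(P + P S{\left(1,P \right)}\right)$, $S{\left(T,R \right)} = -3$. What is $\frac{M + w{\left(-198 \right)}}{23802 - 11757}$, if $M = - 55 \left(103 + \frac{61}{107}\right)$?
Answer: $- \frac{3405848}{1288815} \approx -2.6426$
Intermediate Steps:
$M = - \frac{609510}{107}$ ($M = - 55 \left(103 + 61 \cdot \frac{1}{107}\right) = - 55 \left(103 + \frac{61}{107}\right) = \left(-55\right) \frac{11082}{107} = - \frac{609510}{107} \approx -5696.4$)
$w{\left(P \right)} = 2 - 2 P \left(132 + P\right)$ ($w{\left(P \right)} = 2 + \left(P + 132\right) \left(P + P \left(-3\right)\right) = 2 + \left(132 + P\right) \left(P - 3 P\right) = 2 + \left(132 + P\right) \left(- 2 P\right) = 2 - 2 P \left(132 + P\right)$)
$\frac{M + w{\left(-198 \right)}}{23802 - 11757} = \frac{- \frac{609510}{107} - \left(-52274 + 78408\right)}{23802 - 11757} = \frac{- \frac{609510}{107} + \left(2 + 52272 - 78408\right)}{12045} = \left(- \frac{609510}{107} + \left(2 + 52272 - 78408\right)\right) \frac{1}{12045} = \left(- \frac{609510}{107} - 26134\right) \frac{1}{12045} = \left(- \frac{3405848}{107}\right) \frac{1}{12045} = - \frac{3405848}{1288815}$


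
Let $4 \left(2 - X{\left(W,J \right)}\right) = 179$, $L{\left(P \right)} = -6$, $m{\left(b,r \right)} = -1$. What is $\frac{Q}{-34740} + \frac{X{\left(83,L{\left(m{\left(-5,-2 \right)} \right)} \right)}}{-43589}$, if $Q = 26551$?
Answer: $- \frac{288961601}{378570465} \approx -0.7633$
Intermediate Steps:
$X{\left(W,J \right)} = - \frac{171}{4}$ ($X{\left(W,J \right)} = 2 - \frac{179}{4} = - \frac{171}{4}$)
$\frac{Q}{-34740} + \frac{X{\left(83,L{\left(m{\left(-5,-2 \right)} \right)} \right)}}{-43589} = \frac{26551}{-34740} - \frac{171}{4 \left(-43589\right)} = 26551 \left(- \frac{1}{34740}\right) - - \frac{171}{174356} = - \frac{26551}{34740} + \frac{171}{174356} = - \frac{288961601}{378570465}$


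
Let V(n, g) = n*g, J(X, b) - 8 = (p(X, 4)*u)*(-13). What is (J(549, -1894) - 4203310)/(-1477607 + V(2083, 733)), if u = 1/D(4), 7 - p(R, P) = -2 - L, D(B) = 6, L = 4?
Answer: -25219981/295392 ≈ -85.378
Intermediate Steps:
p(R, P) = 13 (p(R, P) = 7 - (-2 - 1*4) = 7 - (-2 - 4) = 7 - 1*(-6) = 7 + 6 = 13)
u = ⅙ (u = 1/6 = ⅙ ≈ 0.16667)
J(X, b) = -121/6 (J(X, b) = 8 + (13*(⅙))*(-13) = 8 + (13/6)*(-13) = 8 - 169/6 = -121/6)
V(n, g) = g*n
(J(549, -1894) - 4203310)/(-1477607 + V(2083, 733)) = (-121/6 - 4203310)/(-1477607 + 733*2083) = -25219981/(6*(-1477607 + 1526839)) = -25219981/6/49232 = -25219981/6*1/49232 = -25219981/295392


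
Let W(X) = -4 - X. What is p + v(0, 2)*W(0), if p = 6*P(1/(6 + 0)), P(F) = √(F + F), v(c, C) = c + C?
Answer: -8 + 2*√3 ≈ -4.5359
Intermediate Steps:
v(c, C) = C + c
P(F) = √2*√F (P(F) = √(2*F) = √2*√F)
p = 2*√3 (p = 6*(√2*√(1/(6 + 0))) = 6*(√2*√(1/6)) = 6*(√2*√(⅙)) = 6*(√2*(√6/6)) = 6*(√3/3) = 2*√3 ≈ 3.4641)
p + v(0, 2)*W(0) = 2*√3 + (2 + 0)*(-4 - 1*0) = 2*√3 + 2*(-4 + 0) = 2*√3 + 2*(-4) = 2*√3 - 8 = -8 + 2*√3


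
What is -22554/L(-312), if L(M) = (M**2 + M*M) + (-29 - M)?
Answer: -3222/27853 ≈ -0.11568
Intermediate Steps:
L(M) = -29 - M + 2*M**2 (L(M) = (M**2 + M**2) + (-29 - M) = 2*M**2 + (-29 - M) = -29 - M + 2*M**2)
-22554/L(-312) = -22554/(-29 - 1*(-312) + 2*(-312)**2) = -22554/(-29 + 312 + 2*97344) = -22554/(-29 + 312 + 194688) = -22554/194971 = -22554*1/194971 = -3222/27853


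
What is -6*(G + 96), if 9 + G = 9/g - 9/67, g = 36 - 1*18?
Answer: -35121/67 ≈ -524.19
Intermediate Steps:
g = 18 (g = 36 - 18 = 18)
G = -1157/134 (G = -9 + (9/18 - 9/67) = -9 + (9*(1/18) - 9*1/67) = -9 + (½ - 9/67) = -9 + 49/134 = -1157/134 ≈ -8.6343)
-6*(G + 96) = -6*(-1157/134 + 96) = -6*11707/134 = -35121/67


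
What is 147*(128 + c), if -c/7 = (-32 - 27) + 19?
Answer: 59976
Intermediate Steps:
c = 280 (c = -7*((-32 - 27) + 19) = -7*(-59 + 19) = -7*(-40) = 280)
147*(128 + c) = 147*(128 + 280) = 147*408 = 59976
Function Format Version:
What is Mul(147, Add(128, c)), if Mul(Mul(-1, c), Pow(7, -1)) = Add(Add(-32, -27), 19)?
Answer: 59976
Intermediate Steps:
c = 280 (c = Mul(-7, Add(Add(-32, -27), 19)) = Mul(-7, Add(-59, 19)) = Mul(-7, -40) = 280)
Mul(147, Add(128, c)) = Mul(147, Add(128, 280)) = Mul(147, 408) = 59976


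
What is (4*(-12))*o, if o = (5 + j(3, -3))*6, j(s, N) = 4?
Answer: -2592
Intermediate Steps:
o = 54 (o = (5 + 4)*6 = 9*6 = 54)
(4*(-12))*o = (4*(-12))*54 = -48*54 = -2592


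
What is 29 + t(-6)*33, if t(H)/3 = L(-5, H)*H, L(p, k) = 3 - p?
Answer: -4723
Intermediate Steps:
t(H) = 24*H (t(H) = 3*((3 - 1*(-5))*H) = 3*((3 + 5)*H) = 3*(8*H) = 24*H)
29 + t(-6)*33 = 29 + (24*(-6))*33 = 29 - 144*33 = 29 - 4752 = -4723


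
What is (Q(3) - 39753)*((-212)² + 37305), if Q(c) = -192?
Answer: -3285436305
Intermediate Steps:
(Q(3) - 39753)*((-212)² + 37305) = (-192 - 39753)*((-212)² + 37305) = -39945*(44944 + 37305) = -39945*82249 = -3285436305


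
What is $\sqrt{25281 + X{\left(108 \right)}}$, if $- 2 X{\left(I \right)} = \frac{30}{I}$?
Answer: $\frac{\sqrt{910111}}{6} \approx 159.0$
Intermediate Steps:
$X{\left(I \right)} = - \frac{15}{I}$ ($X{\left(I \right)} = - \frac{30 \frac{1}{I}}{2} = - \frac{15}{I}$)
$\sqrt{25281 + X{\left(108 \right)}} = \sqrt{25281 - \frac{15}{108}} = \sqrt{25281 - \frac{5}{36}} = \sqrt{\frac{910111}{36}} = \frac{\sqrt{910111}}{6}$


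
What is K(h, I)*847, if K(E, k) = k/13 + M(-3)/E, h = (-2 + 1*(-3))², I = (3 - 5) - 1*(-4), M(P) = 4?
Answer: 86394/325 ≈ 265.83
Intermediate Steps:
I = 2 (I = -2 + 4 = 2)
h = 25 (h = (-2 - 3)² = (-5)² = 25)
K(E, k) = 4/E + k/13 (K(E, k) = k/13 + 4/E = 4/E + k/13)
K(h, I)*847 = (4/25 + (1/13)*2)*847 = (4*(1/25) + 2/13)*847 = (4/25 + 2/13)*847 = (102/325)*847 = 86394/325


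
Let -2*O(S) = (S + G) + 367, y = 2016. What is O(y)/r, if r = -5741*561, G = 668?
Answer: 1017/2147134 ≈ 0.00047365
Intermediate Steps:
r = -3220701
O(S) = -1035/2 - S/2 (O(S) = -((S + 668) + 367)/2 = -((668 + S) + 367)/2 = -(1035 + S)/2 = -1035/2 - S/2)
O(y)/r = (-1035/2 - ½*2016)/(-3220701) = (-1035/2 - 1008)*(-1/3220701) = -3051/2*(-1/3220701) = 1017/2147134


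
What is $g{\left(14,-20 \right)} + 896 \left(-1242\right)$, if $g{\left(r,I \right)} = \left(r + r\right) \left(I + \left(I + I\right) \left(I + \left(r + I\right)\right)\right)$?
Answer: $-1084272$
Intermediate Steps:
$g{\left(r,I \right)} = 2 r \left(I + 2 I \left(r + 2 I\right)\right)$ ($g{\left(r,I \right)} = 2 r \left(I + 2 I \left(I + \left(I + r\right)\right)\right) = 2 r \left(I + 2 I \left(r + 2 I\right)\right)$)
$g{\left(14,-20 \right)} + 896 \left(-1242\right) = 2 \left(-20\right) 14 \left(1 + 2 \cdot 14 + 4 \left(-20\right)\right) + 896 \left(-1242\right) = 2 \left(-20\right) 14 \left(1 + 28 - 80\right) - 1112832 = 2 \left(-20\right) 14 \left(-51\right) - 1112832 = 28560 - 1112832 = -1084272$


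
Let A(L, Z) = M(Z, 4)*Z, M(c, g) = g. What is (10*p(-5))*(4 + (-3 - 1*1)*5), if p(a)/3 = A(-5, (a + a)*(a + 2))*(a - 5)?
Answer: 576000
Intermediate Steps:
A(L, Z) = 4*Z
p(a) = 24*a*(-5 + a)*(2 + a) (p(a) = 3*((4*((a + a)*(a + 2)))*(a - 5)) = 3*((4*((2*a)*(2 + a)))*(-5 + a)) = 3*((4*(2*a*(2 + a)))*(-5 + a)) = 3*((8*a*(2 + a))*(-5 + a)) = 3*(8*a*(-5 + a)*(2 + a)) = 24*a*(-5 + a)*(2 + a))
(10*p(-5))*(4 + (-3 - 1*1)*5) = (10*(24*(-5)*(-5 - 5)*(2 - 5)))*(4 + (-3 - 1*1)*5) = (10*(24*(-5)*(-10)*(-3)))*(4 + (-3 - 1)*5) = (10*(-3600))*(4 - 4*5) = -36000*(4 - 20) = -36000*(-16) = 576000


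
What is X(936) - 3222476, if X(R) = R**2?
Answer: -2346380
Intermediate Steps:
X(936) - 3222476 = 936**2 - 3222476 = 876096 - 3222476 = -2346380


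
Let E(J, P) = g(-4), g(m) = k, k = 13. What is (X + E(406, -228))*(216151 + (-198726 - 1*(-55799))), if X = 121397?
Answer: 8890125840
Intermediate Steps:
g(m) = 13
E(J, P) = 13
(X + E(406, -228))*(216151 + (-198726 - 1*(-55799))) = (121397 + 13)*(216151 + (-198726 - 1*(-55799))) = 121410*(216151 + (-198726 + 55799)) = 121410*(216151 - 142927) = 121410*73224 = 8890125840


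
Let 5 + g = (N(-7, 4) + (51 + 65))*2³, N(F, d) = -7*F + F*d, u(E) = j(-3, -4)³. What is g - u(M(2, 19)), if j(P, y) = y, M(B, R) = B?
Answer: 1155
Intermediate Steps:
u(E) = -64 (u(E) = (-4)³ = -64)
g = 1091 (g = -5 + (-7*(-7 + 4) + (51 + 65))*2³ = -5 + (-7*(-3) + 116)*8 = -5 + (21 + 116)*8 = -5 + 137*8 = -5 + 1096 = 1091)
g - u(M(2, 19)) = 1091 - 1*(-64) = 1091 + 64 = 1155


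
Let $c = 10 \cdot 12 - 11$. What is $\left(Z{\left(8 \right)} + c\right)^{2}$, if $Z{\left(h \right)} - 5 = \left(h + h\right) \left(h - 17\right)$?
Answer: $900$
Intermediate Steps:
$c = 109$ ($c = 120 - 11 = 109$)
$Z{\left(h \right)} = 5 + 2 h \left(-17 + h\right)$ ($Z{\left(h \right)} = 5 + \left(h + h\right) \left(h - 17\right) = 5 + 2 h \left(-17 + h\right)$)
$\left(Z{\left(8 \right)} + c\right)^{2} = \left(\left(5 - 272 + 2 \cdot 8^{2}\right) + 109\right)^{2} = \left(\left(5 - 272 + 2 \cdot 64\right) + 109\right)^{2} = \left(\left(5 - 272 + 128\right) + 109\right)^{2} = \left(-139 + 109\right)^{2} = \left(-30\right)^{2} = 900$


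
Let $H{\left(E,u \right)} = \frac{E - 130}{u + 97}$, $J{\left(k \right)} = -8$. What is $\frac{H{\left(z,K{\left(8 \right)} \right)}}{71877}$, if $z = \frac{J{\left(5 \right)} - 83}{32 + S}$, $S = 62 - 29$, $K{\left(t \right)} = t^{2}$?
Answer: $- \frac{219}{19286995} \approx -1.1355 \cdot 10^{-5}$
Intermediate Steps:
$S = 33$
$z = - \frac{7}{5}$ ($z = \frac{-8 - 83}{32 + 33} = - \frac{91}{65} = \left(-91\right) \frac{1}{65} = - \frac{7}{5} \approx -1.4$)
$H{\left(E,u \right)} = \frac{-130 + E}{97 + u}$
$\frac{H{\left(z,K{\left(8 \right)} \right)}}{71877} = \frac{\frac{1}{97 + 8^{2}} \left(-130 - \frac{7}{5}\right)}{71877} = \frac{1}{97 + 64} \left(- \frac{657}{5}\right) \frac{1}{71877} = \frac{1}{161} \left(- \frac{657}{5}\right) \frac{1}{71877} = \left(- \frac{657}{805}\right) \frac{1}{71877} = - \frac{219}{19286995}$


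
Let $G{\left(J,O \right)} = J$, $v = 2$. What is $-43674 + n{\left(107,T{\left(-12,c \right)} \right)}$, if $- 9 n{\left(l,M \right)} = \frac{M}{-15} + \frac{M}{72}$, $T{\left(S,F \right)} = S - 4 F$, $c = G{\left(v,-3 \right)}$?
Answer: $- \frac{7075207}{162} \approx -43674.0$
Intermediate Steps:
$c = 2$
$n{\left(l,M \right)} = \frac{19 M}{3240}$ ($n{\left(l,M \right)} = - \frac{\frac{M}{-15} + \frac{M}{72}}{9} = - \frac{M \left(- \frac{1}{15}\right) + M \frac{1}{72}}{9} = - \frac{- \frac{M}{15} + \frac{M}{72}}{9} = - \frac{\left(- \frac{19}{360}\right) M}{9} = \frac{19 M}{3240}$)
$-43674 + n{\left(107,T{\left(-12,c \right)} \right)} = -43674 + \frac{19 \left(-12 - 8\right)}{3240} = -43674 + \frac{19}{3240} \left(-20\right) = -43674 - \frac{19}{162} = - \frac{7075207}{162}$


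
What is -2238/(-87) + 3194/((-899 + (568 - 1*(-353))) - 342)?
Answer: 73047/4640 ≈ 15.743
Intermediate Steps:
-2238/(-87) + 3194/((-899 + (568 - 1*(-353))) - 342) = -2238*(-1/87) + 3194/((-899 + (568 + 353)) - 342) = 746/29 + 3194/((-899 + 921) - 342) = 746/29 + 3194/(22 - 342) = 746/29 + 3194/(-320) = 746/29 + 3194*(-1/320) = 746/29 - 1597/160 = 73047/4640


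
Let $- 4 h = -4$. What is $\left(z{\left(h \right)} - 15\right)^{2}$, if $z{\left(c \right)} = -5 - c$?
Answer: $441$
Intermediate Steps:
$h = 1$ ($h = \left(- \frac{1}{4}\right) \left(-4\right) = 1$)
$\left(z{\left(h \right)} - 15\right)^{2} = \left(\left(-5 - 1\right) - 15\right)^{2} = \left(-6 - 15\right)^{2} = \left(-21\right)^{2} = 441$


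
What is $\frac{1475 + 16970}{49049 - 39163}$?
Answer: $\frac{18445}{9886} \approx 1.8658$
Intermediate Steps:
$\frac{1475 + 16970}{49049 - 39163} = \frac{18445}{9886}$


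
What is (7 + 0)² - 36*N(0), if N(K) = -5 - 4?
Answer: 373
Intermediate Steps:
N(K) = -9
(7 + 0)² - 36*N(0) = (7 + 0)² - 36*(-9) = 7² + 324 = 49 + 324 = 373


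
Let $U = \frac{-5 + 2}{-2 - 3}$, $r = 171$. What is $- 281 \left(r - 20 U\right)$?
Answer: $-44679$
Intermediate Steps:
$U = \frac{3}{5}$ ($U = - \frac{3}{-5} = \left(-3\right) \left(- \frac{1}{5}\right) = \frac{3}{5} \approx 0.6$)
$- 281 \left(r - 20 U\right) = - 281 \left(171 - 12\right) = \left(-281\right) 159 = -44679$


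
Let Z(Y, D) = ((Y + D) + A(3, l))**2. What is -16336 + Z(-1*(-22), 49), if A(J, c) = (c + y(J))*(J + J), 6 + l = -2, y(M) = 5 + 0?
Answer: -13527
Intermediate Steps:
y(M) = 5
l = -8 (l = -6 - 2 = -8)
A(J, c) = 2*J*(5 + c) (A(J, c) = (c + 5)*(J + J) = (5 + c)*(2*J) = 2*J*(5 + c))
Z(Y, D) = (-18 + D + Y)**2 (Z(Y, D) = ((Y + D) + 2*3*(5 - 8))**2 = ((D + Y) + 2*3*(-3))**2 = ((D + Y) - 18)**2 = (-18 + D + Y)**2)
-16336 + Z(-1*(-22), 49) = -16336 + (-18 + 49 - 1*(-22))**2 = -16336 + (-18 + 49 + 22)**2 = -16336 + 53**2 = -16336 + 2809 = -13527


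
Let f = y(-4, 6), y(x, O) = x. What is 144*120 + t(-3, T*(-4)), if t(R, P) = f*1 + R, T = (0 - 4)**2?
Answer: 17273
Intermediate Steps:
T = 16 (T = (-4)**2 = 16)
f = -4
t(R, P) = -4 + R (t(R, P) = -4*1 + R = -4 + R)
144*120 + t(-3, T*(-4)) = 144*120 + (-4 - 3) = 17280 - 7 = 17273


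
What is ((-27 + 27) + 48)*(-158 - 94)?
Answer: -12096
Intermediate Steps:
((-27 + 27) + 48)*(-158 - 94) = (0 + 48)*(-252) = 48*(-252) = -12096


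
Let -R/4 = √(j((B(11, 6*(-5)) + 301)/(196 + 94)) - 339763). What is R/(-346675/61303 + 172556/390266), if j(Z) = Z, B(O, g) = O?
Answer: 47848953196*I*√7143494455/9042001718445 ≈ 447.26*I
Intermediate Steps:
R = -4*I*√7143494455/145 (R = -4*√((11 + 301)/(196 + 94) - 339763) = -4*√(312/290 - 339763) = -4*√(312*(1/290) - 339763) = -4*√(156/145 - 339763) = -4*I*√7143494455/145 ≈ -2331.6*I)
R/(-346675/61303 + 172556/390266) = (-4*I*√7143494455/145)/(-346675/61303 + 172556/390266) = (-4*I*√7143494455/145)/(-346675*1/61303 + 172556*(1/390266)) = (-4*I*√7143494455/145)/(-346675/61303 + 86278/195133) = (-4*I*√7143494455/145)/(-62358632541/11962238299) = -4*I*√7143494455/145*(-11962238299/62358632541) = 47848953196*I*√7143494455/9042001718445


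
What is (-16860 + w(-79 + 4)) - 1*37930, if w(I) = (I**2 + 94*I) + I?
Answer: -56290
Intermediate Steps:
w(I) = I**2 + 95*I
(-16860 + w(-79 + 4)) - 1*37930 = (-16860 + (-79 + 4)*(95 + (-79 + 4))) - 1*37930 = (-16860 - 75*(95 - 75)) - 37930 = (-16860 - 75*20) - 37930 = (-16860 - 1500) - 37930 = -18360 - 37930 = -56290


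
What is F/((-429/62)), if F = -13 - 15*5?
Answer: 496/39 ≈ 12.718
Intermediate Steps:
F = -88 (F = -13 - 75 = -88)
F/((-429/62)) = -88/((-429/62)) = -88/((-429*1/62)) = -88/(-429/62) = -88*(-62/429) = 496/39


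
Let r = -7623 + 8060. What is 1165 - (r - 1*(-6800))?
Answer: -6072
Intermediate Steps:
r = 437
1165 - (r - 1*(-6800)) = 1165 - (437 - 1*(-6800)) = 1165 - (437 + 6800) = 1165 - 1*7237 = 1165 - 7237 = -6072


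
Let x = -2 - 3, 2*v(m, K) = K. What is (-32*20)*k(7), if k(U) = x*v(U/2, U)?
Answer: 11200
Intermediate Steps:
v(m, K) = K/2
x = -5
k(U) = -5*U/2
(-32*20)*k(7) = (-32*20)*(-5/2*7) = -640*(-35/2) = 11200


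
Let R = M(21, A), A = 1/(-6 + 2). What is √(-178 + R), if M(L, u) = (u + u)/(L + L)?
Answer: I*√314013/42 ≈ 13.342*I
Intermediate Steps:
A = -¼ (A = 1/(-4) = -¼ ≈ -0.25000)
M(L, u) = u/L (M(L, u) = (2*u)/((2*L)) = (2*u)*(1/(2*L)) = u/L)
R = -1/84 (R = -¼/21 = -¼*1/21 = -1/84 ≈ -0.011905)
√(-178 + R) = √(-178 - 1/84) = √(-14953/84) = I*√314013/42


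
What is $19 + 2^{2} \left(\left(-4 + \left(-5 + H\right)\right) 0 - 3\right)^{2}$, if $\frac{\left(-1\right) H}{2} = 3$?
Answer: $55$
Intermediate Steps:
$H = -6$ ($H = \left(-2\right) 3 = -6$)
$19 + 2^{2} \left(\left(-4 + \left(-5 + H\right)\right) 0 - 3\right)^{2} = 19 + 2^{2} \left(\left(-4 - 11\right) 0 - 3\right)^{2} = 19 + 4 \left(\left(-4 - 11\right) 0 - 3\right)^{2} = 19 + 4 \left(\left(-15\right) 0 - 3\right)^{2} = 19 + 4 \left(0 - 3\right)^{2} = 19 + 4 \left(-3\right)^{2} = 19 + 4 \cdot 9 = 19 + 36 = 55$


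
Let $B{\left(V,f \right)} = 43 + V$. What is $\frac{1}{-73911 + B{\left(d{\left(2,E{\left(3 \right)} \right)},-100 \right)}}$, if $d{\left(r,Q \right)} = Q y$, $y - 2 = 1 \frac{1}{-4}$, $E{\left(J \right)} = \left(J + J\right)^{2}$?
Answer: $- \frac{1}{73805} \approx -1.3549 \cdot 10^{-5}$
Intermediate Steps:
$E{\left(J \right)} = 4 J^{2}$ ($E{\left(J \right)} = \left(2 J\right)^{2} = 4 J^{2}$)
$y = \frac{7}{4}$ ($y = 2 + 1 \frac{1}{-4} = 2 + 1 \left(- \frac{1}{4}\right) = 2 - \frac{1}{4} = \frac{7}{4} \approx 1.75$)
$d{\left(r,Q \right)} = \frac{7 Q}{4}$ ($d{\left(r,Q \right)} = Q \frac{7}{4} = \frac{7 Q}{4}$)
$\frac{1}{-73911 + B{\left(d{\left(2,E{\left(3 \right)} \right)},-100 \right)}} = \frac{1}{-73911 + \left(43 + \frac{7 \cdot 4 \cdot 3^{2}}{4}\right)} = \frac{1}{-73911 + \left(43 + \frac{7 \cdot 4 \cdot 9}{4}\right)} = \frac{1}{-73911 + \left(43 + \frac{7}{4} \cdot 36\right)} = \frac{1}{-73911 + \left(43 + 63\right)} = \frac{1}{-73911 + 106} = \frac{1}{-73805} = - \frac{1}{73805}$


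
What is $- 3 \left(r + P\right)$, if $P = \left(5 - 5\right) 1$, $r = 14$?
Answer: $-42$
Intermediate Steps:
$P = 0$ ($P = 0 \cdot 1 = 0$)
$- 3 \left(r + P\right) = - 3 \left(14 + 0\right) = \left(-3\right) 14 = -42$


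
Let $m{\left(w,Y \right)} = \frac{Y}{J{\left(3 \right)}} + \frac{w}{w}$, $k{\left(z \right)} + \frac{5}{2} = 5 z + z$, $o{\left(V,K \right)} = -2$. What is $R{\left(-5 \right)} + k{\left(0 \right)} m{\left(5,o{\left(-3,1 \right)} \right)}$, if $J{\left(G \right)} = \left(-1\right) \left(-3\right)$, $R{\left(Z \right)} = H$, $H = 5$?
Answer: $\frac{25}{6} \approx 4.1667$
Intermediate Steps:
$R{\left(Z \right)} = 5$
$k{\left(z \right)} = - \frac{5}{2} + 6 z$ ($k{\left(z \right)} = - \frac{5}{2} + \left(5 z + z\right) = - \frac{5}{2} + 6 z$)
$J{\left(G \right)} = 3$
$m{\left(w,Y \right)} = 1 + \frac{Y}{3}$ ($m{\left(w,Y \right)} = \frac{Y}{3} + \frac{w}{w} = Y \frac{1}{3} + 1 = \frac{Y}{3} + 1 = 1 + \frac{Y}{3}$)
$R{\left(-5 \right)} + k{\left(0 \right)} m{\left(5,o{\left(-3,1 \right)} \right)} = 5 + \left(- \frac{5}{2} + 6 \cdot 0\right) \left(1 + \frac{1}{3} \left(-2\right)\right) = 5 + \left(- \frac{5}{2} + 0\right) \left(1 - \frac{2}{3}\right) = 5 - \frac{5}{6} = \frac{25}{6}$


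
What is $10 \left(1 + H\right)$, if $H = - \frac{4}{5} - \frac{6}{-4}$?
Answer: $17$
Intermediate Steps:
$H = \frac{7}{10}$ ($H = \left(-4\right) \frac{1}{5} - - \frac{3}{2} = - \frac{4}{5} + \frac{3}{2} = \frac{7}{10} \approx 0.7$)
$10 \left(1 + H\right) = 10 \left(1 + \frac{7}{10}\right) = 10 \cdot \frac{17}{10} = 17$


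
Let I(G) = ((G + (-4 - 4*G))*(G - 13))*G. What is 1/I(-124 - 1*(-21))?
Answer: 1/3644140 ≈ 2.7441e-7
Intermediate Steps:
I(G) = G*(-13 + G)*(-4 - 3*G) (I(G) = ((-4 - 3*G)*(-13 + G))*G = ((-13 + G)*(-4 - 3*G))*G = G*(-13 + G)*(-4 - 3*G))
1/I(-124 - 1*(-21)) = 1/((-124 - 1*(-21))*(52 - 3*(-124 - 1*(-21))² + 35*(-124 - 1*(-21)))) = 1/((-124 + 21)*(52 - 3*(-124 + 21)² + 35*(-124 + 21))) = 1/(-103*(52 - 3*(-103)² + 35*(-103))) = 1/(-103*(52 - 3*10609 - 3605)) = 1/(-103*(52 - 31827 - 3605)) = 1/(-103*(-35380)) = 1/3644140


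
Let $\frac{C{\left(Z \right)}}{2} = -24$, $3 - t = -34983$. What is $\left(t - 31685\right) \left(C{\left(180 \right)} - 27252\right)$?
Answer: $-90117300$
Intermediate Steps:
$t = 34986$ ($t = 3 - -34983 = 3 + 34983 = 34986$)
$C{\left(Z \right)} = -48$ ($C{\left(Z \right)} = 2 \left(-24\right) = -48$)
$\left(t - 31685\right) \left(C{\left(180 \right)} - 27252\right) = \left(34986 - 31685\right) \left(-48 - 27252\right) = 3301 \left(-27300\right) = -90117300$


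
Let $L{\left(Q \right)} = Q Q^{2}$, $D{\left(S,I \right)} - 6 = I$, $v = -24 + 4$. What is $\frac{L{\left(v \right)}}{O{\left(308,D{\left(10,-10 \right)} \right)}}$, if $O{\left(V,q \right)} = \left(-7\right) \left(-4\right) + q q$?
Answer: $- \frac{2000}{11} \approx -181.82$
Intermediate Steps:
$v = -20$
$D{\left(S,I \right)} = 6 + I$
$O{\left(V,q \right)} = 28 + q^{2}$
$L{\left(Q \right)} = Q^{3}$
$\frac{L{\left(v \right)}}{O{\left(308,D{\left(10,-10 \right)} \right)}} = \frac{\left(-20\right)^{3}}{28 + \left(6 - 10\right)^{2}} = - \frac{8000}{28 + \left(-4\right)^{2}} = - \frac{8000}{28 + 16} = - \frac{8000}{44} = \left(-8000\right) \frac{1}{44} = - \frac{2000}{11}$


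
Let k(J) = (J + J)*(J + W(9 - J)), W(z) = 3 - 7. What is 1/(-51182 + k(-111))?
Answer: -1/25652 ≈ -3.8983e-5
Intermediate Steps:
W(z) = -4
k(J) = 2*J*(-4 + J) (k(J) = (J + J)*(J - 4) = (2*J)*(-4 + J) = 2*J*(-4 + J))
1/(-51182 + k(-111)) = 1/(-51182 + 2*(-111)*(-4 - 111)) = 1/(-51182 + 2*(-111)*(-115)) = 1/(-51182 + 25530) = 1/(-25652) = -1/25652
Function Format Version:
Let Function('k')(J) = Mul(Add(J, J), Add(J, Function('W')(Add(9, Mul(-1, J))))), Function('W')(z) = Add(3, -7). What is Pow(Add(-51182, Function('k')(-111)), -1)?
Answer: Rational(-1, 25652) ≈ -3.8983e-5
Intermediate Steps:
Function('W')(z) = -4
Function('k')(J) = Mul(2, J, Add(-4, J)) (Function('k')(J) = Mul(Add(J, J), Add(J, -4)) = Mul(Mul(2, J), Add(-4, J)) = Mul(2, J, Add(-4, J)))
Pow(Add(-51182, Function('k')(-111)), -1) = Pow(Add(-51182, Mul(2, -111, Add(-4, -111))), -1) = Pow(Add(-51182, Mul(2, -111, -115)), -1) = Pow(Add(-51182, 25530), -1) = Pow(-25652, -1) = Rational(-1, 25652)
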